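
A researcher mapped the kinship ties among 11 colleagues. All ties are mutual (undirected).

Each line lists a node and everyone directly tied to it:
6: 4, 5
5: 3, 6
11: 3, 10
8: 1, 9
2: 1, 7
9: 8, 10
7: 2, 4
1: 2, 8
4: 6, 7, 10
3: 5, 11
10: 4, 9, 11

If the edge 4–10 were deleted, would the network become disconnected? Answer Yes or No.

Even without that edge, 4 still reaches 10 via 4 – 6 – 5 – 3 – 11 – 10, so the network stays connected. Not a bridge.

No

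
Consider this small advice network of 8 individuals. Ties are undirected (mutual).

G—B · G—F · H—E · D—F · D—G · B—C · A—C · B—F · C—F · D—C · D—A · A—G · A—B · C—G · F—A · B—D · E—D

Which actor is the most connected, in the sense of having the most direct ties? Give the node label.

D

Degrees — A:5, B:5, C:5, D:6, E:2, F:5, G:5, H:1.
The maximum is 6, attained only by D.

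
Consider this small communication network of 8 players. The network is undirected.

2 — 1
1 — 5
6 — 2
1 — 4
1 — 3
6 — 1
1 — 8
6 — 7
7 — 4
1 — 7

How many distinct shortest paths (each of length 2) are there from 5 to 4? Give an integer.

1

The shortest distance is 2, and the only length-2 path is 5–1–4. So there is exactly 1 shortest path.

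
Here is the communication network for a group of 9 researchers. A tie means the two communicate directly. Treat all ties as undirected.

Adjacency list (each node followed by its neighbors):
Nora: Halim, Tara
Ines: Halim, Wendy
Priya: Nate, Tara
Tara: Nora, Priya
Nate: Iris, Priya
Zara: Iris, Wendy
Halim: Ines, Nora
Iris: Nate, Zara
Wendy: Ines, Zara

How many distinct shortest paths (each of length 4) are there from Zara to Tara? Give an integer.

The shortest distance is 4, and the only length-4 path is Zara–Iris–Nate–Priya–Tara. So there is exactly 1 shortest path.

1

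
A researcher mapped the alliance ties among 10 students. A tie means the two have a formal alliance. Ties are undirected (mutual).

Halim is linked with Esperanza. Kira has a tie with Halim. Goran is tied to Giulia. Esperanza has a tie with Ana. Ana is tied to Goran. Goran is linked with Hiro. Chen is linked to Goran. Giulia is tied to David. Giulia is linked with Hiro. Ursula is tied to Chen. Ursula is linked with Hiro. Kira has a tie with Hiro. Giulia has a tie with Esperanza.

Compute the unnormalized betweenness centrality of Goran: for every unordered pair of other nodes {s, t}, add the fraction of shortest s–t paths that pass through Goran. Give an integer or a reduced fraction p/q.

37/4

Pairs whose geodesics pass through Goran — Halim–Chen: 3/4; Hiro–Chen: 1/2; Hiro–Ana: 1; David–Chen: 1; David–Ana: 1/2; Chen–Esperanza: 2/2; Chen–Kira: 1/2; Chen–Giulia: 1; Chen–Ana: 1; Ursula–Ana: 2/2; Kira–Ana: 1/2; Giulia–Ana: 1/2.
All other pairs contribute 0.
Summing the contributions gives betweenness(Goran) = 37/4.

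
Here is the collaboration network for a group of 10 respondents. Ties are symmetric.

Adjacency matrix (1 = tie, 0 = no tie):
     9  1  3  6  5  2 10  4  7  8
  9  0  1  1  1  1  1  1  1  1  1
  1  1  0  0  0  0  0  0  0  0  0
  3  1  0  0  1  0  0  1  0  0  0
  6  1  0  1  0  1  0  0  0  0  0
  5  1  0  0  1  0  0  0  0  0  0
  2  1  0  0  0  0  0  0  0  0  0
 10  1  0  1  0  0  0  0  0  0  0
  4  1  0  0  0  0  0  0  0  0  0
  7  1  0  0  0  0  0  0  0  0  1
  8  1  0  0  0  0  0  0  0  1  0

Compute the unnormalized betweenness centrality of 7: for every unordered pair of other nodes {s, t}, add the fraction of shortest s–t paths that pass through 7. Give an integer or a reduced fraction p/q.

No shortest path between any pair of other nodes passes through 7.
Summing the contributions gives betweenness(7) = 0.

0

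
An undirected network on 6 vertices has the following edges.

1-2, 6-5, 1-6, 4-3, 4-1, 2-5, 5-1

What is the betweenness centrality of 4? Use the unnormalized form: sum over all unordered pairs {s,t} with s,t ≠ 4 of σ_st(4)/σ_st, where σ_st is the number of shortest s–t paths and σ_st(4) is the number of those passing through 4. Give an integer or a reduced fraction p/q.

4

Pairs whose geodesics pass through 4 — 2–3: 1; 5–3: 1; 1–3: 1; 6–3: 1.
All other pairs contribute 0.
Summing the contributions gives betweenness(4) = 4.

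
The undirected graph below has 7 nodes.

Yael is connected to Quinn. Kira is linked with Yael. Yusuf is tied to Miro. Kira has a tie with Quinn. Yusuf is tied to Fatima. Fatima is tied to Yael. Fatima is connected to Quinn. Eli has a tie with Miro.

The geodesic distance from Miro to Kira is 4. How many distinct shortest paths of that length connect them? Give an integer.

2

The shortest distance is 4. The length-4 paths are: Miro–Yusuf–Fatima–Quinn–Kira; Miro–Yusuf–Fatima–Yael–Kira.
That gives 2 distinct shortest paths.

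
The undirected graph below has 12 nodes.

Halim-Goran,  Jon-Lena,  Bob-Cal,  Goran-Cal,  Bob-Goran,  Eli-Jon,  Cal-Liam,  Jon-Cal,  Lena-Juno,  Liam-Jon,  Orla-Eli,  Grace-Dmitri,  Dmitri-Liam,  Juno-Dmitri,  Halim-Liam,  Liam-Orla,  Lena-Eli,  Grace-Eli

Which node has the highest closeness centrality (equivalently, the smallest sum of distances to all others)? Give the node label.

Farness (sum of distances to all others) for each node — Bob:28, Cal:20, Dmitri:21, Eli:21, Goran:27, Grace:26, Halim:24, Jon:18, Juno:27, Lena:22, Liam:17, Orla:23.
The smallest farness is 17, for Liam, so Liam has the highest closeness.

Liam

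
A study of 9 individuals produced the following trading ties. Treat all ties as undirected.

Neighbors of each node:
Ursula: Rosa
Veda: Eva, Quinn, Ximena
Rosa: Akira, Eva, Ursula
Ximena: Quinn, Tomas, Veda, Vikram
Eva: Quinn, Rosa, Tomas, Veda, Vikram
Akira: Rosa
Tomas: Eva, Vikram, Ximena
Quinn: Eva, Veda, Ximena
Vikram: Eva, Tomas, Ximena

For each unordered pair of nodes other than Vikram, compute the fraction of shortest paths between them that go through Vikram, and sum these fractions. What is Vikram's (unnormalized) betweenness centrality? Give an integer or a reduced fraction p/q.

1

Pairs whose geodesics pass through Vikram — Akira–Ximena: 1/4; Ursula–Ximena: 1/4; Rosa–Ximena: 1/4; Eva–Ximena: 1/4.
All other pairs contribute 0.
Summing the contributions gives betweenness(Vikram) = 1.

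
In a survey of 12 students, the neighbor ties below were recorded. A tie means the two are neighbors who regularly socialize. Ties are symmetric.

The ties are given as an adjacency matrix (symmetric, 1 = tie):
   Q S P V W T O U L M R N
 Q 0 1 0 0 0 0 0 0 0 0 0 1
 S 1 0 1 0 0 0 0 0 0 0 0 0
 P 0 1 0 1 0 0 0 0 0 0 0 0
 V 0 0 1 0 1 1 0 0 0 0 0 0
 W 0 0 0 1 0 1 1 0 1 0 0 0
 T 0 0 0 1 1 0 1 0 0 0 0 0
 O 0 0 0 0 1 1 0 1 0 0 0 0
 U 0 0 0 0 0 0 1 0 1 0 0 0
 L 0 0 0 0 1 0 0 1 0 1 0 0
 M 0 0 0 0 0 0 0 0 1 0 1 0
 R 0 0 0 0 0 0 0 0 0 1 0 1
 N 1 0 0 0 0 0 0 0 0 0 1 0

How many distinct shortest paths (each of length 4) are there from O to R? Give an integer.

2

The shortest distance is 4. The length-4 paths are: O–W–L–M–R; O–U–L–M–R.
That gives 2 distinct shortest paths.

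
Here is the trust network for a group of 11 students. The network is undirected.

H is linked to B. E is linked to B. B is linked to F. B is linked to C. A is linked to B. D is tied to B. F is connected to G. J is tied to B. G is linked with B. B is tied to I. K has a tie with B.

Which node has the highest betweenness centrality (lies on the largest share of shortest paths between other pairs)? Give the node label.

Unnormalized betweenness of each node: A:0, B:44, C:0, D:0, E:0, F:0, G:0, H:0, I:0, J:0, K:0.
B has the largest value, 44, making it the main broker — the node through which the most shortest paths run.

B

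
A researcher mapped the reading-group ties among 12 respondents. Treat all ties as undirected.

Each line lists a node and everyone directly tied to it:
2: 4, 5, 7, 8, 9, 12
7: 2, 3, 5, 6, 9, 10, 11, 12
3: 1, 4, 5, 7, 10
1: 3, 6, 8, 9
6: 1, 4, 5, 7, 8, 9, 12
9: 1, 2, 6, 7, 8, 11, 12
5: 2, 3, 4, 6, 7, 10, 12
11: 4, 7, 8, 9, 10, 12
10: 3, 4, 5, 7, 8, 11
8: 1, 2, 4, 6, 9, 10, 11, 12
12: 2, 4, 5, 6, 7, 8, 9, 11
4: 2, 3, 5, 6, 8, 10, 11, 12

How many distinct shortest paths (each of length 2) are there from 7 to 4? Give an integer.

The shortest distance is 2. The length-2 paths are: 7–2–4; 7–5–4; 7–6–4; 7–11–4; 7–12–4; 7–3–4 (and 1 more).
That gives 7 distinct shortest paths.

7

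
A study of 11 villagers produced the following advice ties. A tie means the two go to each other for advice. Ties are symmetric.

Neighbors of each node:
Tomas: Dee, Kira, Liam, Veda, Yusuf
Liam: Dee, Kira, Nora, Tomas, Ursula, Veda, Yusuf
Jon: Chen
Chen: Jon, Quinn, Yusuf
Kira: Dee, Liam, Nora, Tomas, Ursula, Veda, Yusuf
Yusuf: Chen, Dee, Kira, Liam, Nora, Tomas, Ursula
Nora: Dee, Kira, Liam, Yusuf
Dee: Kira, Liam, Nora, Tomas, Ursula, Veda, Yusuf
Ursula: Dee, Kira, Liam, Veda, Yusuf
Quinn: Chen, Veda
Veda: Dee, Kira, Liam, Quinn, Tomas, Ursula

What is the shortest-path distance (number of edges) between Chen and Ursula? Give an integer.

2

One shortest route is Chen – Yusuf – Ursula, which uses 2 edges, and Chen and Ursula are not directly tied, so nothing shorter exists. So d(Chen,Ursula) = 2.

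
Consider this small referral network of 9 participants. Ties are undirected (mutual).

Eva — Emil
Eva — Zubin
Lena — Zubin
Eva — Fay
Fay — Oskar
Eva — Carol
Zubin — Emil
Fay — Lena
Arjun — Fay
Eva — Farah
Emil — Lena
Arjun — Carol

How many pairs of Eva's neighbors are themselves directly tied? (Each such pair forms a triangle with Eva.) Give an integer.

1

Eva's neighbors: Carol, Emil, Farah, Fay, and Zubin.
Neighbor pairs that are themselves tied: Eva–Emil–Zubin. Each forms one triangle with Eva, for 1 in total.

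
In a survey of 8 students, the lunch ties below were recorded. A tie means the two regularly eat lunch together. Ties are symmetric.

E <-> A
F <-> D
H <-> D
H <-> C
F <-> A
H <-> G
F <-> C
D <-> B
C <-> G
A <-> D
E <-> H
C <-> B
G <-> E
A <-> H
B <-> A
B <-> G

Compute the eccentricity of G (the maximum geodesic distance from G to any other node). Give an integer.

Distances from G: A:2, B:1, C:1, D:2, E:1, F:2, H:1.
The largest is 2 (to A, D, and F), so the eccentricity of G is 2.

2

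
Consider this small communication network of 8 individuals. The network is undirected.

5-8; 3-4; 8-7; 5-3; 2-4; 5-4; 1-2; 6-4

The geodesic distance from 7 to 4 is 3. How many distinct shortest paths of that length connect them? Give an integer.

The shortest distance is 3, and the only length-3 path is 7–8–5–4. So there is exactly 1 shortest path.

1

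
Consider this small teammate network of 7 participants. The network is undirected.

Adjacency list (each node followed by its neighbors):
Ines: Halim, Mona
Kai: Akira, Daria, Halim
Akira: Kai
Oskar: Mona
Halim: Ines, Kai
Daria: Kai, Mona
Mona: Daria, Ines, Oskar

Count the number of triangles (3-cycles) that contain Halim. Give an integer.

0

Halim's neighbors are Ines and Kai, but none of them are tied to each other, so no triangle contains Halim.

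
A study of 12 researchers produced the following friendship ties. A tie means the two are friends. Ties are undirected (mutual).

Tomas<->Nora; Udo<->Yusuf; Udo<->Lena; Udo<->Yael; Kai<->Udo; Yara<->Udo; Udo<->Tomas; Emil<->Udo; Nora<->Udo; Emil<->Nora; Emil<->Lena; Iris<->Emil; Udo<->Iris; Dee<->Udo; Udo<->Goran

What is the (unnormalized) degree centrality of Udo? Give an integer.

11

Udo is directly tied to Dee, Emil, Goran, Iris, Kai, Lena, Nora, Tomas, Yael, Yara, and Yusuf. That is 11 neighbors, so the degree of Udo is 11.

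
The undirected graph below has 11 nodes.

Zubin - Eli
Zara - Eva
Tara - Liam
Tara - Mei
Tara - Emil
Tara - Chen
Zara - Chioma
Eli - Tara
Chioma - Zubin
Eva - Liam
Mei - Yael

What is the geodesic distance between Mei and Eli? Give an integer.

2

One shortest route is Mei – Tara – Eli, which uses 2 edges, and Mei and Eli are not directly tied, so nothing shorter exists. So d(Mei,Eli) = 2.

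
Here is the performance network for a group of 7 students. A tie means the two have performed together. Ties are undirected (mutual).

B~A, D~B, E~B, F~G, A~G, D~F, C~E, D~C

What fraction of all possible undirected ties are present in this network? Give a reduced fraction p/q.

8/21

There are 8 edges and 7 nodes, so the maximum possible is C(7,2) = 21.
Density = 8/21.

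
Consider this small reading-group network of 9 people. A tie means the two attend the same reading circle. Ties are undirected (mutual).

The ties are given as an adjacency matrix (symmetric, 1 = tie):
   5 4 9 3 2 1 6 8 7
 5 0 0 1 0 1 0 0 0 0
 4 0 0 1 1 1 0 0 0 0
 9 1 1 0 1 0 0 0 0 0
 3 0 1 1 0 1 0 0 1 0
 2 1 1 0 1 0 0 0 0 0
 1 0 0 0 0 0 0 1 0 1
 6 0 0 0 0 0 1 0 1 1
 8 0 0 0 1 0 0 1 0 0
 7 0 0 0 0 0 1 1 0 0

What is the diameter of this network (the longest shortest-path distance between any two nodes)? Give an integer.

5

Eccentricity of each node (its greatest distance to any other): 1:5, 2:4, 3:3, 4:4, 5:5, 6:4, 7:5, 8:3, 9:4.
The maximum eccentricity is 5, realized for instance by the pair 5–1 via 5 – 9 – 3 – 8 – 6 – 1. So the diameter is 5.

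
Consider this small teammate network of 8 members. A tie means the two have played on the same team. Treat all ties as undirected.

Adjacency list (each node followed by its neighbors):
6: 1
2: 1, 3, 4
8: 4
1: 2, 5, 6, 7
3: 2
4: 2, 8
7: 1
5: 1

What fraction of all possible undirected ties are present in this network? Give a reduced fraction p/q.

1/4

There are 7 edges and 8 nodes, so the maximum possible is C(8,2) = 28.
Density = 7/28 = 1/4.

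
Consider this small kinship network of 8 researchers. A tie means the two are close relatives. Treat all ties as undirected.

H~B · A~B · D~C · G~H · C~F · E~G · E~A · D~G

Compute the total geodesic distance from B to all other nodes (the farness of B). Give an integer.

18

Distances from B: A:1, C:4, D:3, E:2, F:5, G:2, H:1.
Sum = 1 + 4 + 3 + 2 + 5 + 2 + 1 = 18.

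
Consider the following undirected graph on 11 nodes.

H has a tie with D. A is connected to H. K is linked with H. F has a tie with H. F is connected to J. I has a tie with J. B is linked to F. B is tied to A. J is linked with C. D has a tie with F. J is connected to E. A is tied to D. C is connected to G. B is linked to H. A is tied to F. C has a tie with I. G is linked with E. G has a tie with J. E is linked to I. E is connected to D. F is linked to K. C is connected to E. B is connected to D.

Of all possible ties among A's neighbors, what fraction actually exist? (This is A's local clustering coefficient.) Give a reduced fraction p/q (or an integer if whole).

1

A's neighbors: B, D, F, and H (k = 4).
Possible neighbor pairs: C(4,2) = 6. Edges among them: B–D, B–F, B–H, D–F, D–H, F–H → e = 6.
Clustering(A) = 6/6 = 1.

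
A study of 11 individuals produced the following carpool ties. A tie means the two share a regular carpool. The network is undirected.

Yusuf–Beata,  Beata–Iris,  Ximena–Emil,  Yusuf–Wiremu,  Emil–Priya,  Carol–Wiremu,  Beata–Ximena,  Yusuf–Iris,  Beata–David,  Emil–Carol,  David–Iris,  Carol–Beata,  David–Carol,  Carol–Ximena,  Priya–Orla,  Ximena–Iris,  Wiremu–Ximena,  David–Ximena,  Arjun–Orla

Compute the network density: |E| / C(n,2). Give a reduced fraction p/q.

There are 19 edges and 11 nodes, so the maximum possible is C(11,2) = 55.
Density = 19/55.

19/55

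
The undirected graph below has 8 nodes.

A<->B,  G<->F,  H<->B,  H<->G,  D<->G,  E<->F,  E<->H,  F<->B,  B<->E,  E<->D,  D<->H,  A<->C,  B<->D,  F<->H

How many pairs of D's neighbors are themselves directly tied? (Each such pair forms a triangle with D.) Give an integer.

4

D's neighbors: B, E, G, and H.
Neighbor pairs that are themselves tied: D–B–E; D–B–H; D–E–H; D–G–H. Each forms one triangle with D, for 4 in total.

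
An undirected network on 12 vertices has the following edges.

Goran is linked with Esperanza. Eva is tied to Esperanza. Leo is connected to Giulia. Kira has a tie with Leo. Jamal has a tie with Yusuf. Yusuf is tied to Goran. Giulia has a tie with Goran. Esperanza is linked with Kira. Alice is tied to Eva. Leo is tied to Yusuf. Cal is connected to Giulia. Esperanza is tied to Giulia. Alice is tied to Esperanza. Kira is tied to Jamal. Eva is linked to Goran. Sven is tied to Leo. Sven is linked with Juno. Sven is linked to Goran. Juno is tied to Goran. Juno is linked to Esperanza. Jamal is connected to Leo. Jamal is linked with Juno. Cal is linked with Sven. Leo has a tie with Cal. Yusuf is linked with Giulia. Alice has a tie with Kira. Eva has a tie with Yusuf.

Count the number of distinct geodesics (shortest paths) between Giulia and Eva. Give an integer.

The shortest distance is 2. The length-2 paths are: Giulia–Esperanza–Eva; Giulia–Yusuf–Eva; Giulia–Goran–Eva.
That gives 3 distinct shortest paths.

3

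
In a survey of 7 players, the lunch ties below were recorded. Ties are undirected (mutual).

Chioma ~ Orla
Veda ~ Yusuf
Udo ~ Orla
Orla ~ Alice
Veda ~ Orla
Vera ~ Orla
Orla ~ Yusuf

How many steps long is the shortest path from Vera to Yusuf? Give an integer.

One shortest route is Vera – Orla – Yusuf, which uses 2 edges, and Vera and Yusuf are not directly tied, so nothing shorter exists. So d(Vera,Yusuf) = 2.

2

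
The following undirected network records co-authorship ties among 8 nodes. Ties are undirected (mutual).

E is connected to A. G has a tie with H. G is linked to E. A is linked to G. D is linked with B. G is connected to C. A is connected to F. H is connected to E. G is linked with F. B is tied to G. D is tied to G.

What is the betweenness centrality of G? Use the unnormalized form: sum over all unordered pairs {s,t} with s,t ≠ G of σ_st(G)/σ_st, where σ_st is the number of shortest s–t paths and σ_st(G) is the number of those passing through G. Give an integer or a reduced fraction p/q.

16

Pairs whose geodesics pass through G — C–A: 1; C–D: 1; C–E: 1; C–H: 1; C–B: 1; C–F: 1; A–D: 1; A–H: 1/2; A–B: 1; D–E: 1; D–H: 1; D–F: 1; E–B: 1; E–F: 1/2 … (+3 more pairs).
All other pairs contribute 0.
Summing the contributions gives betweenness(G) = 16.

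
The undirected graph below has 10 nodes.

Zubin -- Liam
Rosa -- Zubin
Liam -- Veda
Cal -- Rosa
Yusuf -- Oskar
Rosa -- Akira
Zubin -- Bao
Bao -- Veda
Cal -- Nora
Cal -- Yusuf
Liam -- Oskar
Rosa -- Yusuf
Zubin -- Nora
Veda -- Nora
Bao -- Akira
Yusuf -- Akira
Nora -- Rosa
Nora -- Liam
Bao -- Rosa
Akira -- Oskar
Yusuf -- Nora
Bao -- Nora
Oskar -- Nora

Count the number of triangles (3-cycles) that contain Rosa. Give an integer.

Rosa's neighbors: Akira, Bao, Cal, Nora, Yusuf, and Zubin.
Neighbor pairs that are themselves tied: Rosa–Akira–Bao; Rosa–Akira–Yusuf; Rosa–Bao–Nora; Rosa–Bao–Zubin; Rosa–Cal–Nora; Rosa–Cal–Yusuf; Rosa–Nora–Yusuf; Rosa–Nora–Zubin. Each forms one triangle with Rosa, for 8 in total.

8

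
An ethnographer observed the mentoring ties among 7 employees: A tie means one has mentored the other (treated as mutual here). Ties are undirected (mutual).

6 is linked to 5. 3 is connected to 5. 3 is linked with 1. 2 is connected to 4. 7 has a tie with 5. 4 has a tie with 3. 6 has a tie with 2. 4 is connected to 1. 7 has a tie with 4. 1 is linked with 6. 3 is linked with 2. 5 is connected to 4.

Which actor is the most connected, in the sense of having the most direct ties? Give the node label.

4

Degrees — 1:3, 2:3, 3:4, 4:5, 5:4, 6:3, 7:2.
The maximum is 5, attained only by 4.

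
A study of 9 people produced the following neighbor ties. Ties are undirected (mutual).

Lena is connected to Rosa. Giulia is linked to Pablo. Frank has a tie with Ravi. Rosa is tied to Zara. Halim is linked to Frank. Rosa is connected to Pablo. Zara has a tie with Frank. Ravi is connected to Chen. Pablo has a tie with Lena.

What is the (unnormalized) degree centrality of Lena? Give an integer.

2

Lena is directly tied to Pablo and Rosa. That is 2 neighbors, so the degree of Lena is 2.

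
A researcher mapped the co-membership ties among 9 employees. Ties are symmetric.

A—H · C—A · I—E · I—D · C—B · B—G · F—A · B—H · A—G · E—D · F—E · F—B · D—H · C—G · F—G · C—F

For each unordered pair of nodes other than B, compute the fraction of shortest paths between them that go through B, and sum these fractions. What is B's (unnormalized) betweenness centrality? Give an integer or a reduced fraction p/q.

13/6

Pairs whose geodesics pass through B — D–C: 1/3; D–G: 1/3; H–F: 1/2; H–C: 1/2; H–G: 1/2.
All other pairs contribute 0.
Summing the contributions gives betweenness(B) = 13/6.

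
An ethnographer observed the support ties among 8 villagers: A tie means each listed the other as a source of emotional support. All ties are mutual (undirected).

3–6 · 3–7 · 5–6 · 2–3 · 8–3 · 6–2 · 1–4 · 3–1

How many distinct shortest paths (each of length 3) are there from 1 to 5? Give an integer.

1

The shortest distance is 3, and the only length-3 path is 1–3–6–5. So there is exactly 1 shortest path.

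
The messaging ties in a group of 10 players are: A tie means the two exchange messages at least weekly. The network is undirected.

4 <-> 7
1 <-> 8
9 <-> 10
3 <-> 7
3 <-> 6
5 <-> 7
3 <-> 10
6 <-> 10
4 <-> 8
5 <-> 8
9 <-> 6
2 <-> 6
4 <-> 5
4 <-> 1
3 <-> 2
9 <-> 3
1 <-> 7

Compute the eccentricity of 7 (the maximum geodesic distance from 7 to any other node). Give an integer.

Distances from 7: 1:1, 2:2, 3:1, 4:1, 5:1, 6:2, 8:2, 9:2, 10:2.
The largest is 2 (to 8, 9, 2, 10, and 6), so the eccentricity of 7 is 2.

2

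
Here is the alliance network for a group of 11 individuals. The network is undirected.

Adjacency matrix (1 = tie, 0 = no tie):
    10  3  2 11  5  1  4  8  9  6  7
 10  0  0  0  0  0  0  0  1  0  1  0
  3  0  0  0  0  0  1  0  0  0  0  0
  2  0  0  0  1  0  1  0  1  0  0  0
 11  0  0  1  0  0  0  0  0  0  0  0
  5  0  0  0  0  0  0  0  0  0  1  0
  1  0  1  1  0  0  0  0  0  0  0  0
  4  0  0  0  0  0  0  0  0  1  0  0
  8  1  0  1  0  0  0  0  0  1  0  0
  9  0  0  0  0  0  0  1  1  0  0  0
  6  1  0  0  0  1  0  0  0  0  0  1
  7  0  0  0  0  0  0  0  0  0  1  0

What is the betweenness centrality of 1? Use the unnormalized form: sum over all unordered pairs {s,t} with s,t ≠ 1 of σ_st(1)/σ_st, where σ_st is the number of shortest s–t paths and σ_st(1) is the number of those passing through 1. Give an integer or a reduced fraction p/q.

Pairs whose geodesics pass through 1 — 10–3: 1; 3–2: 1; 3–11: 1; 3–5: 1; 3–4: 1; 3–8: 1; 3–9: 1; 3–6: 1; 3–7: 1.
All other pairs contribute 0.
Summing the contributions gives betweenness(1) = 9.

9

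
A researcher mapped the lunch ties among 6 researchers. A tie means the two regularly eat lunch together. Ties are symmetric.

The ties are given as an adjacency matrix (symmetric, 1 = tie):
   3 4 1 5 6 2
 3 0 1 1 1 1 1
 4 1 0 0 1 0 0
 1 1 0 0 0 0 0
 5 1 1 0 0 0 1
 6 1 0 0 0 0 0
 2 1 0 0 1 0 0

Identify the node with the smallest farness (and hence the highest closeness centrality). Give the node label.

3

Farness (sum of distances to all others) for each node — 1:9, 2:8, 3:5, 4:8, 5:7, 6:9.
The smallest farness is 5, for 3, so 3 has the highest closeness.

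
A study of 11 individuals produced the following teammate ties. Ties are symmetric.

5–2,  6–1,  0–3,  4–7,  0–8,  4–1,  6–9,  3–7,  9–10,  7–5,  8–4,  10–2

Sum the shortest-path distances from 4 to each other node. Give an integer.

Distances from 4: 0:2, 1:1, 2:3, 3:2, 5:2, 6:2, 7:1, 8:1, 9:3, 10:4.
Sum = 2 + 1 + 3 + 2 + 2 + 2 + 1 + 1 + 3 + 4 = 21.

21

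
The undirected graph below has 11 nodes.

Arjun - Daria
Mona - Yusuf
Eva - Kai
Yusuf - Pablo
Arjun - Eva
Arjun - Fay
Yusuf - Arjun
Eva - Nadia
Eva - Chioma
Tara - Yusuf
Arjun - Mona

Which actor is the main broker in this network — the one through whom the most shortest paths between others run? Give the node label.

Arjun

Unnormalized betweenness of each node: Arjun:33, Chioma:0, Daria:0, Eva:24, Fay:0, Kai:0, Mona:0, Nadia:0, Pablo:0, Tara:0, Yusuf:17.
Arjun has the largest value, 33, making it the main broker — the node through which the most shortest paths run.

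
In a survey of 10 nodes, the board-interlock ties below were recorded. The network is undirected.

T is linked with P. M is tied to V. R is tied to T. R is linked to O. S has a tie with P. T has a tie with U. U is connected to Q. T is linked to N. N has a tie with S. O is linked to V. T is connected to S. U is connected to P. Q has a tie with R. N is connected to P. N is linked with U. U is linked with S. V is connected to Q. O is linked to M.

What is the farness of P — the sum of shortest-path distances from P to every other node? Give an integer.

Distances from P: M:4, N:1, O:3, Q:2, R:2, S:1, T:1, U:1, V:3.
Sum = 4 + 1 + 3 + 2 + 2 + 1 + 1 + 1 + 3 = 18.

18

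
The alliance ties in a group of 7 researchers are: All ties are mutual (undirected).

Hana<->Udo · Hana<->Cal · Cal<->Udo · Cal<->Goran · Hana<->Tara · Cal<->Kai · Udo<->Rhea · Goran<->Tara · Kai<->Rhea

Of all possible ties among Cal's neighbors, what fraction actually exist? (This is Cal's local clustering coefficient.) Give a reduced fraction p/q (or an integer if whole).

1/6

Cal's neighbors: Goran, Hana, Kai, and Udo (k = 4).
Possible neighbor pairs: C(4,2) = 6. Edges among them: Hana–Udo → e = 1.
Clustering(Cal) = 1/6.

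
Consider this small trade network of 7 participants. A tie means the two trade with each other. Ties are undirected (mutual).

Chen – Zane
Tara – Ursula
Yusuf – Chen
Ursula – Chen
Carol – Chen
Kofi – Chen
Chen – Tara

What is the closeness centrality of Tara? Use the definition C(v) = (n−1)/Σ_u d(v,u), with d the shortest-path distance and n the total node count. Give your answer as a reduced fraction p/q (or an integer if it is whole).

Distances from Tara: Carol:2, Chen:1, Kofi:2, Ursula:1, Yusuf:2, Zane:2. Sum = 10.
n = 7, so closeness = 6/10 = 3/5.

3/5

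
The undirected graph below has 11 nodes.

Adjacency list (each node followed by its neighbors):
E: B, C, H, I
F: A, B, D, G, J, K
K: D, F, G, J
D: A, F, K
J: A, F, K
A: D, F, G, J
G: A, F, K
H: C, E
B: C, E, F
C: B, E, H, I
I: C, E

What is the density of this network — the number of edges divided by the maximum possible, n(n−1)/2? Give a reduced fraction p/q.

There are 19 edges and 11 nodes, so the maximum possible is C(11,2) = 55.
Density = 19/55.

19/55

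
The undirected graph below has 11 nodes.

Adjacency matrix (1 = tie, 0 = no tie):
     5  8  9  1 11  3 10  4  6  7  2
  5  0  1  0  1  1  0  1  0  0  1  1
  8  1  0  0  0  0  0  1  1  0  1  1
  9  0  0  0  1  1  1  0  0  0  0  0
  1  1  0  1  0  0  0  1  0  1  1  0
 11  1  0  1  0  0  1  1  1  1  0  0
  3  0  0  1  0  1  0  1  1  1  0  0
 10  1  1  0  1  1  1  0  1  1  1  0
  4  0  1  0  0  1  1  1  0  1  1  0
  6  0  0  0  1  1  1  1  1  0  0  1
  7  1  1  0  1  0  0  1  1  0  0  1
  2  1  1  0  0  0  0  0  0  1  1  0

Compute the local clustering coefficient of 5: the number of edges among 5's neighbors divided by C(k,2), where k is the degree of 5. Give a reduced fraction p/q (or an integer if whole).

5's neighbors: 1, 2, 7, 8, 10, and 11 (k = 6).
Possible neighbor pairs: C(6,2) = 15. Edges among them: 1–7, 1–10, 2–7, 2–8, 7–8, 7–10, 8–10, 10–11 → e = 8.
Clustering(5) = 8/15.

8/15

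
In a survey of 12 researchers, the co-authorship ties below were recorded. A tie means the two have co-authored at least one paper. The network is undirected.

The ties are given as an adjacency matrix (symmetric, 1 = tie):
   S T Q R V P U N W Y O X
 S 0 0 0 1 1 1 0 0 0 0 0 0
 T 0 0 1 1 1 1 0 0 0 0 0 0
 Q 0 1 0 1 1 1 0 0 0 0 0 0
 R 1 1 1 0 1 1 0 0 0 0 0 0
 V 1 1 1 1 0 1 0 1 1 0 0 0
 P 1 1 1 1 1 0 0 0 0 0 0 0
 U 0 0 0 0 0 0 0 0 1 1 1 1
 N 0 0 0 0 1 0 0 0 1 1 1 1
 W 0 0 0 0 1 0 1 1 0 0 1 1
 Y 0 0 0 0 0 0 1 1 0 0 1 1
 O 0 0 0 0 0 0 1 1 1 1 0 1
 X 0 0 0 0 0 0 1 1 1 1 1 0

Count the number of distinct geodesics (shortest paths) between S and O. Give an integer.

2

The shortest distance is 3. The length-3 paths are: S–V–N–O; S–V–W–O.
That gives 2 distinct shortest paths.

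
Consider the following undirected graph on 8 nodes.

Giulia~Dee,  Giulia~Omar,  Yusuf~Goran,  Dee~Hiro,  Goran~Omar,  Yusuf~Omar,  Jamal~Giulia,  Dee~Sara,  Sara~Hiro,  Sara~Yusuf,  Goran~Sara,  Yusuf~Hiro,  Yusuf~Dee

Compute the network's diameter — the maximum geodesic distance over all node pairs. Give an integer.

Eccentricity of each node (its greatest distance to any other): Dee:2, Giulia:2, Goran:3, Hiro:3, Jamal:3, Omar:2, Sara:3, Yusuf:3.
The maximum eccentricity is 3, realized for instance by the pair Hiro–Jamal via Hiro – Dee – Giulia – Jamal. So the diameter is 3.

3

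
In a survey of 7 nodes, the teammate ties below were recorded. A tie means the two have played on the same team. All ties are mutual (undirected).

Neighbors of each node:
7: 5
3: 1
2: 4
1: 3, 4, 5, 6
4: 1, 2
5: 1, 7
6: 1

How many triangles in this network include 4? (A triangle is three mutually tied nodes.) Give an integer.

0

4's neighbors are 1 and 2, but none of them are tied to each other, so no triangle contains 4.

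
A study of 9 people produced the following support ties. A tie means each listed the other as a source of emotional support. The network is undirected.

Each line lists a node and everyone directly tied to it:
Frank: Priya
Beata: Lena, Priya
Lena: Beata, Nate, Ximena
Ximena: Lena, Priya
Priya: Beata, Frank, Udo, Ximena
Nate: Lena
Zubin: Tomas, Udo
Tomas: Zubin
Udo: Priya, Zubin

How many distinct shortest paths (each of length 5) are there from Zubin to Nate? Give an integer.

The shortest distance is 5. The length-5 paths are: Zubin–Udo–Priya–Ximena–Lena–Nate; Zubin–Udo–Priya–Beata–Lena–Nate.
That gives 2 distinct shortest paths.

2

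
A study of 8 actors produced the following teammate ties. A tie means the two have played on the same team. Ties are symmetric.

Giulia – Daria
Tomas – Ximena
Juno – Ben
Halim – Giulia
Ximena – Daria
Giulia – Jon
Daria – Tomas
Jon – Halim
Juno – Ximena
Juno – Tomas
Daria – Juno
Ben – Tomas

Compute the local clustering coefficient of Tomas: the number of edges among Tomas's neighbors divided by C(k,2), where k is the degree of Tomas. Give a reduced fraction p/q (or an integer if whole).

2/3

Tomas's neighbors: Ben, Daria, Juno, and Ximena (k = 4).
Possible neighbor pairs: C(4,2) = 6. Edges among them: Ben–Juno, Daria–Juno, Daria–Ximena, Juno–Ximena → e = 4.
Clustering(Tomas) = 4/6 = 2/3.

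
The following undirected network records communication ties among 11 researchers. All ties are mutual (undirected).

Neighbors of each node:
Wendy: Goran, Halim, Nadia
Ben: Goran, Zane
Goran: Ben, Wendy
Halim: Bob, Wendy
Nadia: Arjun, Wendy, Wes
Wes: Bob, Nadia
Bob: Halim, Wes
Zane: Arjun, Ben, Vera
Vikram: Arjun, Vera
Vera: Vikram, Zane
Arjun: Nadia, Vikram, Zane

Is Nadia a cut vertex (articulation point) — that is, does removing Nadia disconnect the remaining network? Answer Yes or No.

Even without Nadia, every remaining node can still reach every other (the residual graph is connected), so Nadia is not a cut vertex.

No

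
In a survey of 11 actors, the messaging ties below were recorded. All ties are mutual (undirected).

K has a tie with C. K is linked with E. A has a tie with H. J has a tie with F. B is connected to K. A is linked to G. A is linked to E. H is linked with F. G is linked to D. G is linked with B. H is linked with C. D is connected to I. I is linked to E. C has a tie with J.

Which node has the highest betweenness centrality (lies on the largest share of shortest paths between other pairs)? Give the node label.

A

Unnormalized betweenness of each node: A:71/6, B:35/12, C:115/12, D:3/2, E:103/12, F:19/12, G:33/4, H:32/3, I:25/12, J:4/3, K:32/3.
A has the largest value, 71/6, making it the main broker — the node through which the most shortest paths run.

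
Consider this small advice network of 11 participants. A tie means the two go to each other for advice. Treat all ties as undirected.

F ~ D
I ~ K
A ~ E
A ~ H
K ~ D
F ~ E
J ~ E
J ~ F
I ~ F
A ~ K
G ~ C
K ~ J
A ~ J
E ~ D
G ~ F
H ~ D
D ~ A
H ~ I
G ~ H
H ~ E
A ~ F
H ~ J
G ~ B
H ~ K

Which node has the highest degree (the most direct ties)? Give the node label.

Degrees — A:6, B:1, C:1, D:5, E:5, F:6, G:4, H:7, I:3, J:5, K:5.
The maximum is 7, attained only by H.

H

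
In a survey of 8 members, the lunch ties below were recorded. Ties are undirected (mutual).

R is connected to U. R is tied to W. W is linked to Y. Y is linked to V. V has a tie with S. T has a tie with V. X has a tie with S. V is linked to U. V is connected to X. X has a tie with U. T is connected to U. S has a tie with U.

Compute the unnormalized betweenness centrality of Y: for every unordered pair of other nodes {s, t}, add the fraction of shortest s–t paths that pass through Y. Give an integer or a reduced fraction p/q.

5/2

Pairs whose geodesics pass through Y — T–W: 1/2; V–W: 1; S–W: 1/2; X–W: 1/2.
All other pairs contribute 0.
Summing the contributions gives betweenness(Y) = 5/2.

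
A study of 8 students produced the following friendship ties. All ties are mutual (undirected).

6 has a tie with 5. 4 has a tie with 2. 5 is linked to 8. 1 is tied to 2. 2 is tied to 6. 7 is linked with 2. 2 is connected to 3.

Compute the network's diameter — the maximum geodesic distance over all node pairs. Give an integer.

4

Eccentricity of each node (its greatest distance to any other): 1:4, 2:3, 3:4, 4:4, 5:3, 6:2, 7:4, 8:4.
The maximum eccentricity is 4, realized for instance by the pair 7–8 via 7 – 2 – 6 – 5 – 8. So the diameter is 4.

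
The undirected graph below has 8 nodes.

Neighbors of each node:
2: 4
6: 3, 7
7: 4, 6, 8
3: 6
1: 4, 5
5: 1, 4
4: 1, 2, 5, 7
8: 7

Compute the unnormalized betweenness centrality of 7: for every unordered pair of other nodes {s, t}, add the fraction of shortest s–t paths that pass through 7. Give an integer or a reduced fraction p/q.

Pairs whose geodesics pass through 7 — 5–3: 1; 5–6: 1; 5–8: 1; 4–3: 1; 4–6: 1; 4–8: 1; 1–3: 1; 1–6: 1; 1–8: 1; 3–2: 1; 3–8: 1; 6–2: 1; 6–8: 1; 2–8: 1.
All other pairs contribute 0.
Summing the contributions gives betweenness(7) = 14.

14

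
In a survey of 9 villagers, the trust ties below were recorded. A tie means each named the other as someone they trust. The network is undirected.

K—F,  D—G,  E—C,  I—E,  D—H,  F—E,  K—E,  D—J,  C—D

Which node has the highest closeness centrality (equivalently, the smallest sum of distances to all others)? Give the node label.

Farness (sum of distances to all others) for each node — C:14, D:15, E:15, F:21, G:22, H:22, I:22, J:22, K:21.
The smallest farness is 14, for C, so C has the highest closeness.

C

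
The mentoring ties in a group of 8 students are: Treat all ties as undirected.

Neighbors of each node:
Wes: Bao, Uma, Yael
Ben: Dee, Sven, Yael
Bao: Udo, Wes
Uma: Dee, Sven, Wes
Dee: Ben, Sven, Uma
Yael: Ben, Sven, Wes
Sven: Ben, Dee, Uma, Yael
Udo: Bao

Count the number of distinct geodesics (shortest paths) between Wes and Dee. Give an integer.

1

The shortest distance is 2, and the only length-2 path is Wes–Uma–Dee. So there is exactly 1 shortest path.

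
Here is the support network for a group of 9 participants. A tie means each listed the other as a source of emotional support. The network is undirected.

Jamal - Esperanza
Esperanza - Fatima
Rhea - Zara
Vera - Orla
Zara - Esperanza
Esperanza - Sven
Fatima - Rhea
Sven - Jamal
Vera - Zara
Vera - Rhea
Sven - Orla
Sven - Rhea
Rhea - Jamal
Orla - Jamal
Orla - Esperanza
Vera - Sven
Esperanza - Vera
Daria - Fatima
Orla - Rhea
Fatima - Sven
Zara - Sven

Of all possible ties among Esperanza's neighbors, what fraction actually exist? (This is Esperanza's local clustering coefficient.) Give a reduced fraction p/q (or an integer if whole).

8/15

Esperanza's neighbors: Fatima, Jamal, Orla, Sven, Vera, and Zara (k = 6).
Possible neighbor pairs: C(6,2) = 15. Edges among them: Fatima–Sven, Jamal–Orla, Jamal–Sven, Orla–Sven, Orla–Vera, Sven–Vera, Sven–Zara, Vera–Zara → e = 8.
Clustering(Esperanza) = 8/15.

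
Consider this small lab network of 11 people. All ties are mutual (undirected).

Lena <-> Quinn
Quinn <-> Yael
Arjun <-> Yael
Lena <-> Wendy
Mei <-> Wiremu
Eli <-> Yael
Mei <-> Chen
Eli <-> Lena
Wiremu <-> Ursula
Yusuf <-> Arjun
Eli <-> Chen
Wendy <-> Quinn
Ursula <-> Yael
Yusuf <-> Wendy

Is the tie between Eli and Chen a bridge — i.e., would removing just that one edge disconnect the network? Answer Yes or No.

Even without that edge, Eli still reaches Chen via Eli – Yael – Ursula – Wiremu – Mei – Chen, so the network stays connected. Not a bridge.

No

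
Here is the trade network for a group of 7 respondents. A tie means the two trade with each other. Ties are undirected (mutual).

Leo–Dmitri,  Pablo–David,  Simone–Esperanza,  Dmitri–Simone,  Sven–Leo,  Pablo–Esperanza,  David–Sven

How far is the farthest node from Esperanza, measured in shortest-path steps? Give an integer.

Distances from Esperanza: David:2, Dmitri:2, Leo:3, Pablo:1, Simone:1, Sven:3.
The largest is 3 (to Leo and Sven), so the eccentricity of Esperanza is 3.

3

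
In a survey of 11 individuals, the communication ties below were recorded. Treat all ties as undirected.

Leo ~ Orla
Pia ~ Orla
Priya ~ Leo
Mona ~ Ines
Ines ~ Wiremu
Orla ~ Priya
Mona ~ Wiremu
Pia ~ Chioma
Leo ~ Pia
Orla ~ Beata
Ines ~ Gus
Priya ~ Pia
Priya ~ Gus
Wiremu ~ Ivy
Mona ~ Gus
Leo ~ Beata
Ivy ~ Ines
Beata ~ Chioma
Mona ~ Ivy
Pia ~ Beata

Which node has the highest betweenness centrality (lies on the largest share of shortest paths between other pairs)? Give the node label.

Unnormalized betweenness of each node: Beata:1, Chioma:0, Gus:24, Ines:7, Ivy:0, Leo:2, Mona:7, Orla:2, Pia:9, Priya:25, Wiremu:0.
Priya has the largest value, 25, making it the main broker — the node through which the most shortest paths run.

Priya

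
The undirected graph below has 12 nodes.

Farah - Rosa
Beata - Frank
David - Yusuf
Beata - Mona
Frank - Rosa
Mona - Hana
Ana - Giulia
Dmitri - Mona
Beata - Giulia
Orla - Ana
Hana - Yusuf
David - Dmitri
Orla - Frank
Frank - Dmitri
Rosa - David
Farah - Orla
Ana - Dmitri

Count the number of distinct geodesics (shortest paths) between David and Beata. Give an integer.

3

The shortest distance is 3. The length-3 paths are: David–Rosa–Frank–Beata; David–Dmitri–Frank–Beata; David–Dmitri–Mona–Beata.
That gives 3 distinct shortest paths.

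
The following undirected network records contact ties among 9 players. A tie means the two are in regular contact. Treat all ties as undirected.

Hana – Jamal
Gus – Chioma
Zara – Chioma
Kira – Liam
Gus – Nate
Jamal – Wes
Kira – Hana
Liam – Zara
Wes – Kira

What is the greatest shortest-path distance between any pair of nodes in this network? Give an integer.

Eccentricity of each node (its greatest distance to any other): Chioma:5, Gus:6, Hana:6, Jamal:7, Kira:5, Liam:4, Nate:7, Wes:6, Zara:4.
The maximum eccentricity is 7, realized for instance by the pair Nate–Jamal via Nate – Gus – Chioma – Zara – Liam – Kira – Hana – Jamal. So the diameter is 7.

7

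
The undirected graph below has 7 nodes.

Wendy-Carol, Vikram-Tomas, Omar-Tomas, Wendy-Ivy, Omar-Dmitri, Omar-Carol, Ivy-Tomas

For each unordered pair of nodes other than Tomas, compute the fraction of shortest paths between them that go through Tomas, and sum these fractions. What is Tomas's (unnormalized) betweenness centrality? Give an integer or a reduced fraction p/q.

7

Pairs whose geodesics pass through Tomas — Dmitri–Ivy: 1; Dmitri–Vikram: 1; Omar–Ivy: 1; Omar–Vikram: 1; Carol–Vikram: 1; Ivy–Vikram: 1; Wendy–Vikram: 1.
All other pairs contribute 0.
Summing the contributions gives betweenness(Tomas) = 7.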